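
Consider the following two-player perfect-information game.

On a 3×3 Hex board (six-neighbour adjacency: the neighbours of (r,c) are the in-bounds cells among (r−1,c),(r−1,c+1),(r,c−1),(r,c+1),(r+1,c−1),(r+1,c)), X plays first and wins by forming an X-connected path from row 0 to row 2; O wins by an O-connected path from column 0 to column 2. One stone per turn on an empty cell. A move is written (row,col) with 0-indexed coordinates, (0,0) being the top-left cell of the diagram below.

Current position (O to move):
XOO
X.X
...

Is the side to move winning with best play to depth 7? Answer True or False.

O winning at [XOO/X.X/...]: False

[XOO/X.X/...] O move#1: (1,1):-1/XOO/XOX/...*, (2,0):-1/XOO/X.X/O.., (2,1):-1/XOO/X.X/.O., (2,2):-1/XOO/X.X/..O
[XOO/XOX/...] X move#2: (2,0):+1/XOO/XOX/X..*, (2,1):-1/XOO/XOX/.X., (2,2):-1/XOO/XOX/..X
[XOO/XOX/X..] end (terminal -1, O#3); searched XOO/X.X/... to 7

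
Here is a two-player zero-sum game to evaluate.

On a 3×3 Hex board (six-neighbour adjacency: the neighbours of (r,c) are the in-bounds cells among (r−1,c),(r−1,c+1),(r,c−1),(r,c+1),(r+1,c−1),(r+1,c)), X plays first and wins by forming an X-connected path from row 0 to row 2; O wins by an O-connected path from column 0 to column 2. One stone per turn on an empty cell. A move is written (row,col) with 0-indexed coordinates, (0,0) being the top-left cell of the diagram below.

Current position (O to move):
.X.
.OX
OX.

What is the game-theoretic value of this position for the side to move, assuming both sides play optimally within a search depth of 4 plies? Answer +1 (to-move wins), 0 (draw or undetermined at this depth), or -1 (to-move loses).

p1 O@[.X./.OX/OX.]: (0,0)[OX./.OX/OX.]-1 (0,2)[.XO/.OX/OX.]+1* (1,0)[.X./OOX/OX.]-1 (2,2)[.X./.OX/OXO]-1
p2 X@[.XO/.OX/OX.] terminal -1; root [.X./.OX/OX.] d4

value(.X./.OX/OX., O) = +1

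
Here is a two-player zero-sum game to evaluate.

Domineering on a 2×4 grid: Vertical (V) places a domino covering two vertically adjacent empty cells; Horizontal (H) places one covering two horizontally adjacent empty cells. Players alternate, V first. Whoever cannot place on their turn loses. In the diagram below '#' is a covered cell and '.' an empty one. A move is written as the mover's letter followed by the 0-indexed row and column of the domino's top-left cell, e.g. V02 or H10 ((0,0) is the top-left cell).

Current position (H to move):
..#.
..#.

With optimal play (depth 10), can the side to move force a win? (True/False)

p1 H@[..#./..#.]: H00[###./..#.]+1* H10[..#./###.]+1
p2 V@[###./..#.]: V03[####/..##]-1*
p3 H@[####/..##]: H10[####/####]+1*
p4 V@[####/####] terminal -1; root [..#./..#.] d10

H winning at [..#./..#.]: True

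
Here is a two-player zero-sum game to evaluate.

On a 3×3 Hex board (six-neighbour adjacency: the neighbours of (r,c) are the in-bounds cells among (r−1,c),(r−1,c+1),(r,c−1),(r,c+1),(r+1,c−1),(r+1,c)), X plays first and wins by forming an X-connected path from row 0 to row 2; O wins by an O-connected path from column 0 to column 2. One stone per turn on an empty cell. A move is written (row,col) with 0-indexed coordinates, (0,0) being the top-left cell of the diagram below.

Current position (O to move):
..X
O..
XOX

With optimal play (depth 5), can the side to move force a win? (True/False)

O winning at [..X/O../XOX]: False

[..X/O../XOX] O move#1: (0,0):-1/O.X/O../XOX*, (0,1):-1/.OX/O../XOX, (1,1):-1/..X/OO./XOX, (1,2):-1/..X/O.O/XOX
[O.X/O../XOX] X move#2: (0,1):+1/OXX/O../XOX*, (1,1):+1/O.X/OX./XOX, (1,2):+1/O.X/O.X/XOX
[OXX/O../XOX] O move#3: (1,1):-1/OXX/OO./XOX*, (1,2):-1/OXX/O.O/XOX
[OXX/OO./XOX] X move#4: (1,2):+1/OXX/OOX/XOX*
[OXX/OOX/XOX] end (terminal -1, O#5); searched ..X/O../XOX to 5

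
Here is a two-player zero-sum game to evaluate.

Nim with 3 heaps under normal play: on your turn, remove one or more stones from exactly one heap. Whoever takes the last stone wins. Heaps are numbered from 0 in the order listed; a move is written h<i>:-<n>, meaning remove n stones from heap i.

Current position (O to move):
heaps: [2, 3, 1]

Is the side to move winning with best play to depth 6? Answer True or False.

ply 1, O at (2,3,1) | h0:-1=-1→(1,3,1)*; h0:-2=-1→(0,3,1); h1:-1=-1→(2,2,1); h1:-2=-1→(2,1,1); h1:-3=-1→(2,0,1); h2:-1=-1→(2,3,0)
ply 2, X at (1,3,1) | h0:-1=-1→(0,3,1); h1:-1=-1→(1,2,1); h1:-2=-1→(1,1,1); h1:-3=+1→(1,0,1)*; h2:-1=-1→(1,3,0)
ply 3, O at (1,0,1) | h0:-1=-1→(0,0,1)*; h2:-1=-1→(1,0,0)
ply 4, X at (0,0,1) | h2:-1=+1→(0,0,0)*
ply 5: (0,0,0) is terminal -1 (O); from (2,3,1) depth 6

O winning at [(2,3,1)]: False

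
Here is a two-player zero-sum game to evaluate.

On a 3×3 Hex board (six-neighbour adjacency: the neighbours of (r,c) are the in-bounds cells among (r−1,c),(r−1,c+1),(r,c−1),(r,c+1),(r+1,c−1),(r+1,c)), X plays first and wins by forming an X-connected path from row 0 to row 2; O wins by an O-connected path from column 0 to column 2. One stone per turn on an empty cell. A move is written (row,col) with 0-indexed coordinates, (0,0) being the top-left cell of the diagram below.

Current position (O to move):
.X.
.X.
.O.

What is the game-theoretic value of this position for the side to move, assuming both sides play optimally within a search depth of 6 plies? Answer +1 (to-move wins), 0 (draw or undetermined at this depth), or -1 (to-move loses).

value(.X./.X./.O., O) = +1

ply 1, O at .X./.X./.O. | (0,0)=-1→OX./.X./.O.; (0,2)=-1→.XO/.X./.O.; (1,0)=-1→.X./OX./.O.; (1,2)=-1→.X./.XO/.O.; (2,0)=+1→.X./.X./OO.*; (2,2)=-1→.X./.X./.OO
ply 2, X at .X./.X./OO. | (0,0)=-1→XX./.X./OO.*; (0,2)=-1→.XX/.X./OO.; (1,0)=-1→.X./XX./OO.; (1,2)=-1→.X./.XX/OO.; (2,2)=-1→.X./.X./OOX
ply 3, O at XX./.X./OO. | (0,2)=+1→XXO/.X./OO.*; (1,0)=+1→XX./OX./OO.; (1,2)=+1→XX./.XO/OO.; (2,2)=+1→XX./.X./OOO
ply 4, X at XXO/.X./OO. | (1,0)=-1→XXO/XX./OO.*; (1,2)=-1→XXO/.XX/OO.; (2,2)=-1→XXO/.X./OOX
ply 5, O at XXO/XX./OO. | (1,2)=+1→XXO/XXO/OO.*; (2,2)=+1→XXO/XX./OOO
ply 6: XXO/XXO/OO. is terminal -1 (X); from .X./.X./.O. depth 6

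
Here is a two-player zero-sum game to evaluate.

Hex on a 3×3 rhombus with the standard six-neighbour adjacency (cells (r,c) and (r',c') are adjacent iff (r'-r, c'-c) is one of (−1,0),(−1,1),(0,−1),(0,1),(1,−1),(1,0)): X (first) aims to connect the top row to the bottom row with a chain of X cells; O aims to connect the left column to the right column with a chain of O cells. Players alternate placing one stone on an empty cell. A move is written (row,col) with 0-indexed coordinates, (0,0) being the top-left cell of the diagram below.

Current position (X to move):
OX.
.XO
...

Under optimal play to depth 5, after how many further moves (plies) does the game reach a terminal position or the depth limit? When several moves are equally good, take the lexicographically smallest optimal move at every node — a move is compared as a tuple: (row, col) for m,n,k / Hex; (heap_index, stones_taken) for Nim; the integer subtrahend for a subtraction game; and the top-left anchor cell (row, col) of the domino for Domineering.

PV length from [OX./.XO/...]: 3 plies

ply 1, X at OX./.XO/... | (0,2)=+1→OXX/.XO/...*; (1,0)=+1→OX./XXO/...; (2,0)=+1→OX./.XO/X..; (2,1)=+1→OX./.XO/.X.; (2,2)=+1→OX./.XO/..X
ply 2, O at OXX/.XO/... | (1,0)=-1→OXX/OXO/...*; (2,0)=-1→OXX/.XO/O..; (2,1)=-1→OXX/.XO/.O.; (2,2)=-1→OXX/.XO/..O
ply 3, X at OXX/OXO/... | (2,0)=+1→OXX/OXO/X..*; (2,1)=+1→OXX/OXO/.X.; (2,2)=+1→OXX/OXO/..X
ply 4: OXX/OXO/X.. is terminal -1 (O); from OX./.XO/... depth 5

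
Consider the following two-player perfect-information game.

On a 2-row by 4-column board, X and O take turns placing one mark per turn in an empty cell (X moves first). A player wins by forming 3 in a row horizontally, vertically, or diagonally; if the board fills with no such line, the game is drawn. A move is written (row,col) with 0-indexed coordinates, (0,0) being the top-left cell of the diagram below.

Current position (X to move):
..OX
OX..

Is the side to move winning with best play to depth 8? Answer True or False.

X winning at [..OX/OX..]: False

p1 X@[..OX/OX..]: (0,0)[X.OX/OX..]+0* (0,1)[.XOX/OX..]+0 (1,2)[..OX/OXX.]+0 (1,3)[..OX/OX.X]+0
p2 O@[X.OX/OX..]: (0,1)[XOOX/OX..]+0* (1,2)[X.OX/OXO.]+0 (1,3)[X.OX/OX.O]+0
p3 X@[XOOX/OX..]: (1,2)[XOOX/OXX.]+0* (1,3)[XOOX/OX.X]+0
p4 O@[XOOX/OXX.]: (1,3)[XOOX/OXXO]+0*
p5 X@[XOOX/OXXO] terminal +0; root [..OX/OX..] d8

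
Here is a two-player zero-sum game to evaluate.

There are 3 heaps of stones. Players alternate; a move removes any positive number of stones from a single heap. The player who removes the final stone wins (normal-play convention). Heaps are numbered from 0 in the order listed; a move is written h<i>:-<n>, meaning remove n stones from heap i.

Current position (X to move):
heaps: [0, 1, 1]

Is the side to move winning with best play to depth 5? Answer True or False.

[(0,1,1)] X move#1: h1:-1:-1/(0,0,1)*, h2:-1:-1/(0,1,0)
[(0,0,1)] O move#2: h2:-1:+1/(0,0,0)*
[(0,0,0)] end (terminal -1, X#3); searched (0,1,1) to 5

X winning at [(0,1,1)]: False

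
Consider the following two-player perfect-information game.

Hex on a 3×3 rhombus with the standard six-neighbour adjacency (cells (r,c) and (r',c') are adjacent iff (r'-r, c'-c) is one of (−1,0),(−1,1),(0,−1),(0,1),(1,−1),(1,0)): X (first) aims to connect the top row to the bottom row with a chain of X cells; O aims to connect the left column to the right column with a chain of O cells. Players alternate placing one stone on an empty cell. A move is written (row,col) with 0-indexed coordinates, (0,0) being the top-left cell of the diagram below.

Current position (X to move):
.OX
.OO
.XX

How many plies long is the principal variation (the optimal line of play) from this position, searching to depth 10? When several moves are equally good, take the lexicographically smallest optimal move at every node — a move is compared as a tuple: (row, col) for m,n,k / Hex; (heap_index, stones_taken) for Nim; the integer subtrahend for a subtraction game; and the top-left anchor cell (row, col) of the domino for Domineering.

ply 1, X at .OX/.OO/.XX | (0,0)=-1→XOX/.OO/.XX*; (1,0)=-1→.OX/XOO/.XX; (2,0)=-1→.OX/.OO/XXX
ply 2, O at XOX/.OO/.XX | (1,0)=+1→XOX/OOO/.XX*; (2,0)=+1→XOX/.OO/OXX
ply 3: XOX/OOO/.XX is terminal -1 (X); from .OX/.OO/.XX depth 10

PV length from [.OX/.OO/.XX]: 2 plies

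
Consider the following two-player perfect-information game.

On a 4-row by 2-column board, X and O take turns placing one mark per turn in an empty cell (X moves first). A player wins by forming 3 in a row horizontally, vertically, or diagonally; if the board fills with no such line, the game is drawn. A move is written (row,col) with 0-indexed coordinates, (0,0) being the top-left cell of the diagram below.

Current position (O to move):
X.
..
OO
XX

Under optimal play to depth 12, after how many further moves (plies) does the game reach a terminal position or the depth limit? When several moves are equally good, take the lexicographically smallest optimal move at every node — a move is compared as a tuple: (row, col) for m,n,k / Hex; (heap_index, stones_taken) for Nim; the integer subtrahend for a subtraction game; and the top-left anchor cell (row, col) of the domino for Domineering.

PV length from [X./../OO/XX]: 3 plies

[X./../OO/XX] O move#1: (0,1):+0/XO/../OO/XX*, (1,0):+0/X./O./OO/XX, (1,1):+0/X./.O/OO/XX
[XO/../OO/XX] X move#2: (1,0):-1/XO/X./OO/XX, (1,1):+0/XO/.X/OO/XX*
[XO/.X/OO/XX] O move#3: (1,0):+0/XO/OX/OO/XX*
[XO/OX/OO/XX] end (terminal +0, X#4); searched X./../OO/XX to 12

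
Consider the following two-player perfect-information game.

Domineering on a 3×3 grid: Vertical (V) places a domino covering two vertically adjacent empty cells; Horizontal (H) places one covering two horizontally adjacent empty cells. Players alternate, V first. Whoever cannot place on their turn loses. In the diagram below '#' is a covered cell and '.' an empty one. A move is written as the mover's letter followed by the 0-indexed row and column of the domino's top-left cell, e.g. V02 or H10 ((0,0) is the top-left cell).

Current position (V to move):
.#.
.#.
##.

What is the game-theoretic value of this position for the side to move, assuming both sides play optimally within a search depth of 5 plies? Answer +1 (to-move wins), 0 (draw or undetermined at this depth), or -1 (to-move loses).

value(.#./.#./##., V) = +1

ply 1, V at .#./.#./##. | V00=+1→##./##./##.*; V02=+1→.##/.##/##.; V12=+1→.#./.##/###
ply 2: ##./##./##. is terminal -1 (H); from .#./.#./##. depth 5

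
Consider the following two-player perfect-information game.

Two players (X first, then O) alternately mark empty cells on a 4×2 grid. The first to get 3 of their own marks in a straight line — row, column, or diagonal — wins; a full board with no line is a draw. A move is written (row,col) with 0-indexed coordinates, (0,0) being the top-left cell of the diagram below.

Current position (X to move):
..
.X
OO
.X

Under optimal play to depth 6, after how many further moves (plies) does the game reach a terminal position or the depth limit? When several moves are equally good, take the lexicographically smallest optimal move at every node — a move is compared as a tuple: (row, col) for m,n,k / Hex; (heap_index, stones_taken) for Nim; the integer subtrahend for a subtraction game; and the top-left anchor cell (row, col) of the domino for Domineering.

ply 1, X at ../.X/OO/.X | (0,0)=+0→X./.X/OO/.X*; (0,1)=-1→.X/.X/OO/.X; (1,0)=+0→../XX/OO/.X; (3,0)=+0→../.X/OO/XX
ply 2, O at X./.X/OO/.X | (0,1)=+0→XO/.X/OO/.X*; (1,0)=+0→X./OX/OO/.X; (3,0)=+0→X./.X/OO/OX
ply 3, X at XO/.X/OO/.X | (1,0)=+0→XO/XX/OO/.X*; (3,0)=+0→XO/.X/OO/XX
ply 4, O at XO/XX/OO/.X | (3,0)=+0→XO/XX/OO/OX*
ply 5: XO/XX/OO/OX is terminal +0 (X); from ../.X/OO/.X depth 6

PV length from [../.X/OO/.X]: 4 plies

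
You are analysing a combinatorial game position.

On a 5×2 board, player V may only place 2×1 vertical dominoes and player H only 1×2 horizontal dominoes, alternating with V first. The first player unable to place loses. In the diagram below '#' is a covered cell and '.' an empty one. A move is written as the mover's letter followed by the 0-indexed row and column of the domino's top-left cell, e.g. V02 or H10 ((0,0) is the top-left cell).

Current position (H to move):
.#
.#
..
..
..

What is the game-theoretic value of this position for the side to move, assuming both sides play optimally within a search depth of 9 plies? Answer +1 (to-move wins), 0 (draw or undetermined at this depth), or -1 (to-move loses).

value(.#/.#/../../.., H) = +1

p1 H@[.#/.#/../../..]: H20[.#/.#/##/../..]-1 H30[.#/.#/../##/..]+1* H40[.#/.#/../../##]-1
p2 V@[.#/.#/../##/..]: V00[##/##/../##/..]-1* V10[.#/##/#./##/..]-1
p3 H@[##/##/../##/..]: H20[##/##/##/##/..]+1* H40[##/##/../##/##]+1
p4 V@[##/##/##/##/..] terminal -1; root [.#/.#/../../..] d9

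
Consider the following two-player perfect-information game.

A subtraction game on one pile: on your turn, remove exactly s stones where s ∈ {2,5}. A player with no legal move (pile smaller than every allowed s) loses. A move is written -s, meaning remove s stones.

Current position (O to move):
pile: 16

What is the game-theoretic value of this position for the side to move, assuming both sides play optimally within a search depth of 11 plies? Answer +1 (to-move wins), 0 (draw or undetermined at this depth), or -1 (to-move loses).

[16] O move#1: -2:+1/14*, -5:+1/11
[14] X move#2: -2:-1/12*, -5:-1/9
[12] O move#3: -2:-1/10, -5:+1/7*
[7] X move#4: -2:-1/5*, -5:-1/2
[5] O move#5: -2:-1/3, -5:+1/0*
[0] end (terminal -1, X#6); searched 16 to 11

value(16, O) = +1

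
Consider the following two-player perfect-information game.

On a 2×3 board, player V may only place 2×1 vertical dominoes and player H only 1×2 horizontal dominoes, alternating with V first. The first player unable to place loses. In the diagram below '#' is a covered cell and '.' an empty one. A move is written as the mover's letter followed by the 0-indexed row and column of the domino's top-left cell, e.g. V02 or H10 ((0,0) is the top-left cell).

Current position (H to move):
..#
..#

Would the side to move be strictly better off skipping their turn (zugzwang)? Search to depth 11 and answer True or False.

zugzwang(..#/..#, H) = False

[..#/..#] H move#1: H00:+1/###/..#*, H10:+1/..#/###
[###/..#] end (terminal -1, V#2); searched ..#/..# to 11
pass branch (V moves first from the same position):
  | [..#/..#] V move#1: V00:+1/#.#/#.#*, V01:+1/.##/.##
  | [#.#/#.#] end (terminal -1, H#2); searched ..#/..# to 11
H moving scores +1; H passing scores -1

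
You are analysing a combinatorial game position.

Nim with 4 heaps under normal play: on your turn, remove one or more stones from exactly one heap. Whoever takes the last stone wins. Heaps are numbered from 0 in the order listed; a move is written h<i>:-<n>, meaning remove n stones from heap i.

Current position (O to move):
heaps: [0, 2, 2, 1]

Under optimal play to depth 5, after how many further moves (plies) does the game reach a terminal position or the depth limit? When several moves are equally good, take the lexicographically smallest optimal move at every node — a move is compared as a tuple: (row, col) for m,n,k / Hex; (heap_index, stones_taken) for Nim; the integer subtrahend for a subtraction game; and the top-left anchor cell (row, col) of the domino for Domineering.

PV length from [(0,2,2,1)]: 5 plies

[(0,2,2,1)] O move#1: h1:-1:-1/(0,1,2,1), h1:-2:-1/(0,0,2,1), h2:-1:-1/(0,2,1,1), h2:-2:-1/(0,2,0,1), h3:-1:+1/(0,2,2,0)*
[(0,2,2,0)] X move#2: h1:-1:-1/(0,1,2,0)*, h1:-2:-1/(0,0,2,0), h2:-1:-1/(0,2,1,0), h2:-2:-1/(0,2,0,0)
[(0,1,2,0)] O move#3: h1:-1:-1/(0,0,2,0), h2:-1:+1/(0,1,1,0)*, h2:-2:-1/(0,1,0,0)
[(0,1,1,0)] X move#4: h1:-1:-1/(0,0,1,0)*, h2:-1:-1/(0,1,0,0)
[(0,0,1,0)] O move#5: h2:-1:+1/(0,0,0,0)*
[(0,0,0,0)] end (terminal -1, X#6); searched (0,2,2,1) to 5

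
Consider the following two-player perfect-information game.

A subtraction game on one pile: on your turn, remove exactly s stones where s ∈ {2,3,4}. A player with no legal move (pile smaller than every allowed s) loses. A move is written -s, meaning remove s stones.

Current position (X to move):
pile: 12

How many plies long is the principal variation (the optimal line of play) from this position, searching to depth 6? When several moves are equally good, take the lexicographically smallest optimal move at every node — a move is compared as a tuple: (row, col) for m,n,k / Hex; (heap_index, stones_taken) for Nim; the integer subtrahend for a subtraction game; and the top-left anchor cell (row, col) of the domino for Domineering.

PV length from [12]: 4 plies

p1 X@[12]: -2[10]-1* -3[9]-1 -4[8]-1
p2 O@[10]: -2[8]-1 -3[7]+1* -4[6]+1
p3 X@[7]: -2[5]-1* -3[4]-1 -4[3]-1
p4 O@[5]: -2[3]-1 -3[2]-1 -4[1]+1*
p5 X@[1] terminal -1; root [12] d6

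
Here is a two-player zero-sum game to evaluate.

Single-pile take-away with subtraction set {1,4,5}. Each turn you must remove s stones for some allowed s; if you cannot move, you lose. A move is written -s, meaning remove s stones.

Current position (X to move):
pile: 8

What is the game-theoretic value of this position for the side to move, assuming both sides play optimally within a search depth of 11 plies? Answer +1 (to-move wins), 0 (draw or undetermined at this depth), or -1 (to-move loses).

p1 X@[8]: -1[7]-1* -4[4]-1 -5[3]-1
p2 O@[7]: -1[6]-1 -4[3]-1 -5[2]+1*
p3 X@[2]: -1[1]-1*
p4 O@[1]: -1[0]+1*
p5 X@[0] terminal -1; root [8] d11

value(8, X) = -1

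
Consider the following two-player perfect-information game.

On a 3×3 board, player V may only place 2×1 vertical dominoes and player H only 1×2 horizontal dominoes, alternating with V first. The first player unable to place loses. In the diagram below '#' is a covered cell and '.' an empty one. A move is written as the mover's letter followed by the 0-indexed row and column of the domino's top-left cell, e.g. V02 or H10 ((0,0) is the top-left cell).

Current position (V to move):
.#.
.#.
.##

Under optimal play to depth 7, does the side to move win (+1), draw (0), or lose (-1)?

ply 1, V at .#./.#./.## | V00=+1→##./##./.##*; V02=+1→.##/.##/.##; V10=+1→.#./##./###
ply 2: ##./##./.## is terminal -1 (H); from .#./.#./.## depth 7

value(.#./.#./.##, V) = +1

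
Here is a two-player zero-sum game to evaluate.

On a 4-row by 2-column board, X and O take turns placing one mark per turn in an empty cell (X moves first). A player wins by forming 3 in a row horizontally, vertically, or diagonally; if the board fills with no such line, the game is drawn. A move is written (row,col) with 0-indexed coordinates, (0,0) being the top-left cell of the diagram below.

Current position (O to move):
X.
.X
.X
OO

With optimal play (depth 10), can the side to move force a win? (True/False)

O winning at [X./.X/.X/OO]: False

[X./.X/.X/OO] O move#1: (0,1):+0/XO/.X/.X/OO*, (1,0):-1/X./OX/.X/OO, (2,0):-1/X./.X/OX/OO
[XO/.X/.X/OO] X move#2: (1,0):+0/XO/XX/.X/OO*, (2,0):+0/XO/.X/XX/OO
[XO/XX/.X/OO] O move#3: (2,0):+0/XO/XX/OX/OO*
[XO/XX/OX/OO] end (terminal +0, X#4); searched X./.X/.X/OO to 10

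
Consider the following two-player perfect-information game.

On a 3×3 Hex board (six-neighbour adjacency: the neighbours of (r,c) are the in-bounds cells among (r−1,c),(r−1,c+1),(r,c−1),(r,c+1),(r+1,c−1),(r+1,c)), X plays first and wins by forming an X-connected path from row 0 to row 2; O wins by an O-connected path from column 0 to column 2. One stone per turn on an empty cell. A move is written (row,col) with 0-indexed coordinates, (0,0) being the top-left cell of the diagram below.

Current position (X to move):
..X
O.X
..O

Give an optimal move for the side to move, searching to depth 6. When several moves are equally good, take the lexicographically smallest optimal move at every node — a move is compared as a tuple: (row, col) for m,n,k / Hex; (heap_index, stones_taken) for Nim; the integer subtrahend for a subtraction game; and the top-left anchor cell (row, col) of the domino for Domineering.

X's best at [..X/O.X/..O]: (1,1)

[..X/O.X/..O] X move#1: (0,0):-1/X.X/O.X/..O, (0,1):-1/.XX/O.X/..O, (1,1):+1/..X/OXX/..O*, (2,0):+1/..X/O.X/X.O, (2,1):+1/..X/O.X/.XO
[..X/OXX/..O] O move#2: (0,0):-1/O.X/OXX/..O*, (0,1):-1/.OX/OXX/..O, (2,0):-1/..X/OXX/O.O, (2,1):-1/..X/OXX/.OO
[O.X/OXX/..O] X move#3: (0,1):+1/OXX/OXX/..O*, (2,0):+1/O.X/OXX/X.O, (2,1):+1/O.X/OXX/.XO
[OXX/OXX/..O] O move#4: (2,0):-1/OXX/OXX/O.O*, (2,1):-1/OXX/OXX/.OO
[OXX/OXX/O.O] X move#5: (2,1):+1/OXX/OXX/OXO*
[OXX/OXX/OXO] end (terminal -1, O#6); searched ..X/O.X/..O to 6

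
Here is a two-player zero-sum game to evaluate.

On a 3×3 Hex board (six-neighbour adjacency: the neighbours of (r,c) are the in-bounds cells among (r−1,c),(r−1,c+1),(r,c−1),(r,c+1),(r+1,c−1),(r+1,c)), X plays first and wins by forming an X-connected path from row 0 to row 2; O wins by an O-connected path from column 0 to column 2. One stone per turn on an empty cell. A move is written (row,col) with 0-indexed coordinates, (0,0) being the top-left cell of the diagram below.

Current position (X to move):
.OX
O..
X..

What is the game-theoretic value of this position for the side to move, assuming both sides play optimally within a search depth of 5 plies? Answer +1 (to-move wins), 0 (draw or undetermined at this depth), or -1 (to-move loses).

ply 1, X at .OX/O../X.. | (0,0)=+1→XOX/O../X..*; (1,1)=+1→.OX/OX./X..; (1,2)=+1→.OX/O.X/X..; (2,1)=+1→.OX/O../XX.; (2,2)=+1→.OX/O../X.X
ply 2, O at XOX/O../X.. | (1,1)=-1→XOX/OO./X..*; (1,2)=-1→XOX/O.O/X..; (2,1)=-1→XOX/O../XO.; (2,2)=-1→XOX/O../X.O
ply 3, X at XOX/OO./X.. | (1,2)=+1→XOX/OOX/X..*; (2,1)=-1→XOX/OO./XX.; (2,2)=-1→XOX/OO./X.X
ply 4, O at XOX/OOX/X.. | (2,1)=-1→XOX/OOX/XO.*; (2,2)=-1→XOX/OOX/X.O
ply 5, X at XOX/OOX/XO. | (2,2)=+1→XOX/OOX/XOX*
ply 6: XOX/OOX/XOX is terminal -1 (O); from .OX/O../X.. depth 5

value(.OX/O../X.., X) = +1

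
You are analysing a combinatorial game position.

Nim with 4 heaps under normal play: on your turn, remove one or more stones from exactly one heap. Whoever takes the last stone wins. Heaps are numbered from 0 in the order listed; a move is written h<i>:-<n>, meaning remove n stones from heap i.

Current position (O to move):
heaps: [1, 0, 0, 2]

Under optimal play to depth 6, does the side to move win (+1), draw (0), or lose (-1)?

value((1,0,0,2), O) = +1

p1 O@[(1,0,0,2)]: h0:-1[(0,0,0,2)]-1 h3:-1[(1,0,0,1)]+1* h3:-2[(1,0,0,0)]-1
p2 X@[(1,0,0,1)]: h0:-1[(0,0,0,1)]-1* h3:-1[(1,0,0,0)]-1
p3 O@[(0,0,0,1)]: h3:-1[(0,0,0,0)]+1*
p4 X@[(0,0,0,0)] terminal -1; root [(1,0,0,2)] d6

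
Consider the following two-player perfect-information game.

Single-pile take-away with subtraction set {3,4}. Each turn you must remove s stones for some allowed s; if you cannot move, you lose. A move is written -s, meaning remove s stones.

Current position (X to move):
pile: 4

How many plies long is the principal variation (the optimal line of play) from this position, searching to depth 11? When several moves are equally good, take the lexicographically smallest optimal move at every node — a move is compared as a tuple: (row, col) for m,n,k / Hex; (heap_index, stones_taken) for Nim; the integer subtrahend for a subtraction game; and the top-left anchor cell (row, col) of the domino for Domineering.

PV length from [4]: 1 ply

ply 1, X at 4 | -3=+1→1*; -4=+1→0
ply 2: 1 is terminal -1 (O); from 4 depth 11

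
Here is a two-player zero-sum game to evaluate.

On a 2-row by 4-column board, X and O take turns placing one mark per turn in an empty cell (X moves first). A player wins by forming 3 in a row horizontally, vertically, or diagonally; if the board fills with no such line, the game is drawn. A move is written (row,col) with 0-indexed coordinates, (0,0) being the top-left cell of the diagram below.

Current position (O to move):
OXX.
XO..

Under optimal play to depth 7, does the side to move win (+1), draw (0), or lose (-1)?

p1 O@[OXX./XO..]: (0,3)[OXXO/XO..]+0* (1,2)[OXX./XOO.]-1 (1,3)[OXX./XO.O]-1
p2 X@[OXXO/XO..]: (1,2)[OXXO/XOX.]+0* (1,3)[OXXO/XO.X]+0
p3 O@[OXXO/XOX.]: (1,3)[OXXO/XOXO]+0*
p4 X@[OXXO/XOXO] terminal +0; root [OXX./XO..] d7

value(OXX./XO.., O) = 0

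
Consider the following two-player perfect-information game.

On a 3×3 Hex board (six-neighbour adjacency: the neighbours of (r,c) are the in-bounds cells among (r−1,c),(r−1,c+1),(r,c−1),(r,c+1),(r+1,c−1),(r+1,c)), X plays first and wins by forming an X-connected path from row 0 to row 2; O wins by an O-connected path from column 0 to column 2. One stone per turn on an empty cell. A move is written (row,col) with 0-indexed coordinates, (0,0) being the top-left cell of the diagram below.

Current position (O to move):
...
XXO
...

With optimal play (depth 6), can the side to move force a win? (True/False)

p1 O@[.../XXO/...]: (0,0)[O../XXO/...]-1* (0,1)[.O./XXO/...]-1 (0,2)[..O/XXO/...]-1 (2,0)[.../XXO/O..]-1 (2,1)[.../XXO/.O.]-1 (2,2)[.../XXO/..O]-1
p2 X@[O../XXO/...]: (0,1)[OX./XXO/...]+1* (0,2)[O.X/XXO/...]+1 (2,0)[O../XXO/X..]+1 (2,1)[O../XXO/.X.]+1 (2,2)[O../XXO/..X]+1
p3 O@[OX./XXO/...]: (0,2)[OXO/XXO/...]-1* (2,0)[OX./XXO/O..]-1 (2,1)[OX./XXO/.O.]-1 (2,2)[OX./XXO/..O]-1
p4 X@[OXO/XXO/...]: (2,0)[OXO/XXO/X..]+1* (2,1)[OXO/XXO/.X.]+1 (2,2)[OXO/XXO/..X]+1
p5 O@[OXO/XXO/X..] terminal -1; root [.../XXO/...] d6

O winning at [.../XXO/...]: False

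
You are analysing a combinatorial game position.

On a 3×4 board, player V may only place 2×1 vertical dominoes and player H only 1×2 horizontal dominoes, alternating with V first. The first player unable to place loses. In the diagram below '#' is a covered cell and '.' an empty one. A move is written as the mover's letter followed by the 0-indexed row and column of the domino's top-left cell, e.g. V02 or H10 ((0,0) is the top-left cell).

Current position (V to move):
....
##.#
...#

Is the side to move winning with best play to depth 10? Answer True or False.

p1 V@[..../##.#/...#]: V02[..#./####/...#]-1* V12[..../####/..##]-1
p2 H@[..#./####/...#]: H00[###./####/...#]+1* H20[..#./####/##.#]+1 H21[..#./####/.###]+1
p3 V@[###./####/...#] terminal -1; root [..../##.#/...#] d10

V winning at [..../##.#/...#]: False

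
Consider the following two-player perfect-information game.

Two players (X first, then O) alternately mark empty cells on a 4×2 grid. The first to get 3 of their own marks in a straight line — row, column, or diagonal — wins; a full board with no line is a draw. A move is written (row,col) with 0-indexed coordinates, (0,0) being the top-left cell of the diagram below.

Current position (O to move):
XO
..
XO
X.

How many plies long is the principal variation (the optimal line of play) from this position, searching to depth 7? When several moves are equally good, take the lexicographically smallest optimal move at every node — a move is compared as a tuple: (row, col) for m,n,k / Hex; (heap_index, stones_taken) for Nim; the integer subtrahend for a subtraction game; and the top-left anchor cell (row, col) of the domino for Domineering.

p1 O@[XO/../XO/X.]: (1,0)[XO/O./XO/X.]+0 (1,1)[XO/.O/XO/X.]+1* (3,1)[XO/../XO/XO]-1
p2 X@[XO/.O/XO/X.] terminal -1; root [XO/../XO/X.] d7

PV length from [XO/../XO/X.]: 1 ply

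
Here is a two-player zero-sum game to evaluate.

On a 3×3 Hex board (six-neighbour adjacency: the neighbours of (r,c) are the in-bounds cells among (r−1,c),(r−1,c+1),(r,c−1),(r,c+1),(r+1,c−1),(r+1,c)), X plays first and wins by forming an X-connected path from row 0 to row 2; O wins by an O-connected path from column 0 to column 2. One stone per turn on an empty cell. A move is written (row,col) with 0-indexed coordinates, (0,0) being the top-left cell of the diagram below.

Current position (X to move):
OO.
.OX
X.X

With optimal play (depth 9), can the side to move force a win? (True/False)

X winning at [OO./.OX/X.X]: True

ply 1, X at OO./.OX/X.X | (0,2)=+1→OOX/.OX/X.X*; (1,0)=-1→OO./XOX/X.X; (2,1)=-1→OO./.OX/XXX
ply 2: OOX/.OX/X.X is terminal -1 (O); from OO./.OX/X.X depth 9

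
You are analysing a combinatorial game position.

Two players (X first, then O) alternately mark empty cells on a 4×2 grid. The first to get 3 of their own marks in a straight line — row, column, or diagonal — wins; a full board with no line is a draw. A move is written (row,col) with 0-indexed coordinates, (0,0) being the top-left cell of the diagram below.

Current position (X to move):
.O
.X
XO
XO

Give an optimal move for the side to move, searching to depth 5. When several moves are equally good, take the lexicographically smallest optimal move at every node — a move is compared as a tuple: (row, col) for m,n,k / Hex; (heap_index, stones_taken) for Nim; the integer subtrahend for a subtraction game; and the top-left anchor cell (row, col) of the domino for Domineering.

p1 X@[.O/.X/XO/XO]: (0,0)[XO/.X/XO/XO]+0 (1,0)[.O/XX/XO/XO]+1*
p2 O@[.O/XX/XO/XO] terminal -1; root [.O/.X/XO/XO] d5

X's best at [.O/.X/XO/XO]: (1,0)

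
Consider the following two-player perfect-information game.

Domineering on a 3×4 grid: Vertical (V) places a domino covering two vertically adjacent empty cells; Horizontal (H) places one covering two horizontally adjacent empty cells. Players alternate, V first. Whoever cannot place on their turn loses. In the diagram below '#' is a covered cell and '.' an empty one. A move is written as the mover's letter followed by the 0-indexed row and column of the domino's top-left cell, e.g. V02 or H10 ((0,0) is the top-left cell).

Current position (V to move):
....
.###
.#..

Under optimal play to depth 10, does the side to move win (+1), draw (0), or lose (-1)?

ply 1, V at ..../.###/.#.. | V00=-1→#.../####/.#..*; V10=-1→..../####/##..
ply 2, H at #.../####/.#.. | H01=+1→###./####/.#..*; H02=+1→#.##/####/.#..; H22=+1→#.../####/.###
ply 3: ###./####/.#.. is terminal -1 (V); from ..../.###/.#.. depth 10

value(..../.###/.#.., V) = -1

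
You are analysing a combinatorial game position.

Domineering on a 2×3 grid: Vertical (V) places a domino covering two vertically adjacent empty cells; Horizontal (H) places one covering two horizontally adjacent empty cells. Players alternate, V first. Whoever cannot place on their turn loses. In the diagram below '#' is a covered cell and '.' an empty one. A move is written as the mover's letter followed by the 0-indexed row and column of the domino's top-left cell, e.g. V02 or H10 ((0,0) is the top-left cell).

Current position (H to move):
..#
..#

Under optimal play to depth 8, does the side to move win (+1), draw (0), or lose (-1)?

p1 H@[..#/..#]: H00[###/..#]+1* H10[..#/###]+1
p2 V@[###/..#] terminal -1; root [..#/..#] d8

value(..#/..#, H) = +1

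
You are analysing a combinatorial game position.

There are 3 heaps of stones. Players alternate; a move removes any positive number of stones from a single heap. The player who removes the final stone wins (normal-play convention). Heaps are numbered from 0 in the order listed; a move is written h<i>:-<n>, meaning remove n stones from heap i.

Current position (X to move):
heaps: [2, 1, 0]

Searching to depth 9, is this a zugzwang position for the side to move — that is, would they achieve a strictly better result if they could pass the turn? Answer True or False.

[(2,1,0)] X move#1: h0:-1:+1/(1,1,0)*, h0:-2:-1/(0,1,0), h1:-1:-1/(2,0,0)
[(1,1,0)] O move#2: h0:-1:-1/(0,1,0)*, h1:-1:-1/(1,0,0)
[(0,1,0)] X move#3: h1:-1:+1/(0,0,0)*
[(0,0,0)] end (terminal -1, O#4); searched (2,1,0) to 9
pass branch (O moves first from the same position):
  | [(2,1,0)] O move#1: h0:-1:+1/(1,1,0)*, h0:-2:-1/(0,1,0), h1:-1:-1/(2,0,0)
  | [(1,1,0)] X move#2: h0:-1:-1/(0,1,0)*, h1:-1:-1/(1,0,0)
  | [(0,1,0)] O move#3: h1:-1:+1/(0,0,0)*
  | [(0,0,0)] end (terminal -1, X#4); searched (2,1,0) to 9
X moving scores +1; X passing scores -1

zugzwang((2,1,0), X) = False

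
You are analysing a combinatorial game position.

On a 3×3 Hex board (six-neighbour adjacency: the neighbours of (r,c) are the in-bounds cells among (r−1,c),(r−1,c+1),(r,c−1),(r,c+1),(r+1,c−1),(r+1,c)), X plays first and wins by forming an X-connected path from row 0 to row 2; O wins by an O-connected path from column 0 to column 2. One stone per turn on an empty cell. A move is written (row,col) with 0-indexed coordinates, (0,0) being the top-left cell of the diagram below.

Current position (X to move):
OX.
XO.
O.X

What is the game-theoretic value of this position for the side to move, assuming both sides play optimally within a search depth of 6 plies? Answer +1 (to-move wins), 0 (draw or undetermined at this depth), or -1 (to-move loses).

value(OX./XO./O.X, X) = -1

ply 1, X at OX./XO./O.X | (0,2)=-1→OXX/XO./O.X*; (1,2)=-1→OX./XOX/O.X; (2,1)=-1→OX./XO./OXX
ply 2, O at OXX/XO./O.X | (1,2)=+1→OXX/XOO/O.X*; (2,1)=-1→OXX/XO./OOX
ply 3: OXX/XOO/O.X is terminal -1 (X); from OX./XO./O.X depth 6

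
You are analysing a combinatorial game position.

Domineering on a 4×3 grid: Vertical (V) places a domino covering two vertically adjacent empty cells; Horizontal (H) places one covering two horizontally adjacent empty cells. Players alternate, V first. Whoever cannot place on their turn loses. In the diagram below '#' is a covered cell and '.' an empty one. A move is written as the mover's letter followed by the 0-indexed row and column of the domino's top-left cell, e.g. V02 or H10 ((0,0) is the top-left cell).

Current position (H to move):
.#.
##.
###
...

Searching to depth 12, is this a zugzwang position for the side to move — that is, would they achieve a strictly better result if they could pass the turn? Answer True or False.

zugzwang(.#./##./###/..., H) = True

p1 H@[.#./##./###/...]: H30[.#./##./###/##.]-1* H31[.#./##./###/.##]-1
p2 V@[.#./##./###/##.]: V02[.##/###/###/##.]+1*
p3 H@[.##/###/###/##.] terminal -1; root [.#./##./###/...] d12
suppose H passes — search the same position with V to move:
pass> p1 V@[.#./##./###/...]: V02[.##/###/###/...]-1*
pass> p2 H@[.##/###/###/...]: H30[.##/###/###/##.]+1* H31[.##/###/###/.##]+1
pass> p3 V@[.##/###/###/##.] terminal -1; root [.#./##./###/...] d12
for H: play -1, pass +1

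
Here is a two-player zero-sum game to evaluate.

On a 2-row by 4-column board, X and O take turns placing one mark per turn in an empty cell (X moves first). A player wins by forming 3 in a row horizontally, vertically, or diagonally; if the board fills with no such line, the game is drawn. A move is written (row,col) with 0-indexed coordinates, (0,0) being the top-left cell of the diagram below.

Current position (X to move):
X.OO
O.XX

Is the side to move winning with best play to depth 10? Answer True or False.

X winning at [X.OO/O.XX]: True

ply 1, X at X.OO/O.XX | (0,1)=+0→XXOO/O.XX; (1,1)=+1→X.OO/OXXX*
ply 2: X.OO/OXXX is terminal -1 (O); from X.OO/O.XX depth 10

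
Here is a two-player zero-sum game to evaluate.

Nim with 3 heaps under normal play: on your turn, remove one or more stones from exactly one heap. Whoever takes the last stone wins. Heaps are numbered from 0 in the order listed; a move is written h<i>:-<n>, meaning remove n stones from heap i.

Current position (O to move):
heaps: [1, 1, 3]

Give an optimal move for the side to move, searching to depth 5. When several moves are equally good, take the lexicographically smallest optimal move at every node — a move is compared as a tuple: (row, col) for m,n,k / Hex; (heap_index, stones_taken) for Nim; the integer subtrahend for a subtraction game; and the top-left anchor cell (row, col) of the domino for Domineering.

O's best at [(1,1,3)]: h2:-3

[(1,1,3)] O move#1: h0:-1:-1/(0,1,3), h1:-1:-1/(1,0,3), h2:-1:-1/(1,1,2), h2:-2:-1/(1,1,1), h2:-3:+1/(1,1,0)*
[(1,1,0)] X move#2: h0:-1:-1/(0,1,0)*, h1:-1:-1/(1,0,0)
[(0,1,0)] O move#3: h1:-1:+1/(0,0,0)*
[(0,0,0)] end (terminal -1, X#4); searched (1,1,3) to 5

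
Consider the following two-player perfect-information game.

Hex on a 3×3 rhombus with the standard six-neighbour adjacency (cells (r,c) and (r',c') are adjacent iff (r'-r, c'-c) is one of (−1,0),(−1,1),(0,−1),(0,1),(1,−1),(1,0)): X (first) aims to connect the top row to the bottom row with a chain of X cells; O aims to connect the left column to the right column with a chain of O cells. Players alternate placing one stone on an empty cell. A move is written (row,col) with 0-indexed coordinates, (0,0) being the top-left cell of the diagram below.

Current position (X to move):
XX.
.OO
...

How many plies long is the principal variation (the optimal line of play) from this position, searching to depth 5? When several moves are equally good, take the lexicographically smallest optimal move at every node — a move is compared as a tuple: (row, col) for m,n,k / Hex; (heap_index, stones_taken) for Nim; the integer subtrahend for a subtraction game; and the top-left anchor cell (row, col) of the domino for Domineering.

ply 1, X at XX./.OO/... | (0,2)=-1→XXX/.OO/...*; (1,0)=-1→XX./XOO/...; (2,0)=-1→XX./.OO/X..; (2,1)=-1→XX./.OO/.X.; (2,2)=-1→XX./.OO/..X
ply 2, O at XXX/.OO/... | (1,0)=+1→XXX/OOO/...*; (2,0)=+1→XXX/.OO/O..; (2,1)=+1→XXX/.OO/.O.; (2,2)=+1→XXX/.OO/..O
ply 3: XXX/OOO/... is terminal -1 (X); from XX./.OO/... depth 5

PV length from [XX./.OO/...]: 2 plies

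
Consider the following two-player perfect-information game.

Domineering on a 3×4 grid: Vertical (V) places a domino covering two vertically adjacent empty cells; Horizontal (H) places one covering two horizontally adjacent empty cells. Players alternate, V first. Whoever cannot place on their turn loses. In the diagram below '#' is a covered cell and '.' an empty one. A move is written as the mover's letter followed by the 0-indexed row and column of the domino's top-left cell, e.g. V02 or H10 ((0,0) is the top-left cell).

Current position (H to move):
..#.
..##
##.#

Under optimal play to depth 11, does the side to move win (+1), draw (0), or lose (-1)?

p1 H@[..#./..##/##.#]: H00[###./..##/##.#]+1* H10[..#./####/##.#]+1
p2 V@[###./..##/##.#] terminal -1; root [..#./..##/##.#] d11

value(..#./..##/##.#, H) = +1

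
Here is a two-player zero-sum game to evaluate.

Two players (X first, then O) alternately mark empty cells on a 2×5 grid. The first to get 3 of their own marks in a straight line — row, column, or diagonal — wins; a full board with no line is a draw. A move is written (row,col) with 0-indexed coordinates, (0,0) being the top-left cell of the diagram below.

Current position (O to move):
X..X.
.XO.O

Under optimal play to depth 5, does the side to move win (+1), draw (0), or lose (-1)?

value(X..X./.XO.O, O) = +1

[X..X./.XO.O] O move#1: (0,1):+0/XO.X./.XO.O, (0,2):+0/X.OX./.XO.O, (0,4):+0/X..XO/.XO.O, (1,0):+0/X..X./OXO.O, (1,3):+1/X..X./.XOOO*
[X..X./.XOOO] end (terminal -1, X#2); searched X..X./.XO.O to 5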